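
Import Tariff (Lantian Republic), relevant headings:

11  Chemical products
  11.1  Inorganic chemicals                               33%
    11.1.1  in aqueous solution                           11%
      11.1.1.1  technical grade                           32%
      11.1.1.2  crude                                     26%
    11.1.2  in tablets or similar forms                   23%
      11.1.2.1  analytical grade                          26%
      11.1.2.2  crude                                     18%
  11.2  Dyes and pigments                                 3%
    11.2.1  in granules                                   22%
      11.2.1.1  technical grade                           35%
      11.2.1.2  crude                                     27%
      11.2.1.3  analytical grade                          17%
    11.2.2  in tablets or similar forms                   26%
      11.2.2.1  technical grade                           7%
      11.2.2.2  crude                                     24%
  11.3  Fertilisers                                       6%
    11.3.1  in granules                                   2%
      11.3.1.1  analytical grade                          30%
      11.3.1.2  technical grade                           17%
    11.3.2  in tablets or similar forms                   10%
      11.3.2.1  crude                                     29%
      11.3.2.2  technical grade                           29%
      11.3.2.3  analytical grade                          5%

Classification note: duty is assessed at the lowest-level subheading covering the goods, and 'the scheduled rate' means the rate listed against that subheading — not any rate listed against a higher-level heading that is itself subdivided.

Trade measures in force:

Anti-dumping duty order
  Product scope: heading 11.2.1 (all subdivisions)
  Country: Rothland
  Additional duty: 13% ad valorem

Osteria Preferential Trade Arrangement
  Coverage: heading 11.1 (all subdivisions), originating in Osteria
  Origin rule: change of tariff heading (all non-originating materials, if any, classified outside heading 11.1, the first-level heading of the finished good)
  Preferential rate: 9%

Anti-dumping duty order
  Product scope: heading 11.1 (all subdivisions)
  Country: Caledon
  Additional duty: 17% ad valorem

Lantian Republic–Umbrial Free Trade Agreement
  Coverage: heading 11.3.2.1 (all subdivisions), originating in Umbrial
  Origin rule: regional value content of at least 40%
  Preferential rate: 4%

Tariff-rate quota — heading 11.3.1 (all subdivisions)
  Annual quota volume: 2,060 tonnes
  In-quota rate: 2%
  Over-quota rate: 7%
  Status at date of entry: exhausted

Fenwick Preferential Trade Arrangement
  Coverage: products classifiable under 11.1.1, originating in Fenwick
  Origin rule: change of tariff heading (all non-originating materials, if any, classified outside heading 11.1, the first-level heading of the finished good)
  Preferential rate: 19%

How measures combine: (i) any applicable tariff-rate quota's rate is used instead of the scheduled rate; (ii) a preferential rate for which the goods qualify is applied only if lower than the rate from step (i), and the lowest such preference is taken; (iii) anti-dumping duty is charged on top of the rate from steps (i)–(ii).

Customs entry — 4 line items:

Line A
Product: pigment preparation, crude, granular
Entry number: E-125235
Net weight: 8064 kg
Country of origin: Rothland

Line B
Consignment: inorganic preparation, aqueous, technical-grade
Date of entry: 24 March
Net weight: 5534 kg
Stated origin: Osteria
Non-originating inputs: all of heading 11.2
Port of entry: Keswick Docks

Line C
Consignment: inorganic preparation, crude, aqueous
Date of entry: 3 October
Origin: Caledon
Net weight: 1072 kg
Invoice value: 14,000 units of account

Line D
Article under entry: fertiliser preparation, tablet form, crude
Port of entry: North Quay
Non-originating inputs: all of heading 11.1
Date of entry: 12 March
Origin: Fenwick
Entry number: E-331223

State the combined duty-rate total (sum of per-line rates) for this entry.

Line A: pigment → 11.2; granular → 11.2.1; crude → 11.2.1.2. Scheduled 27%. anti-dumping (Rothland, 11.2.1): +13%; total 27% + 13% = 40%. → 40%.
Line B: inorganic → 11.1; aqueous → 11.1.1; technical-grade → 11.1.1.1. Scheduled 32%. Osteria agreement on 11.1: CTH met → 9% available; preferential 9%. → 9%.
Line C: inorganic → 11.1; aqueous → 11.1.1; crude → 11.1.1.2. Scheduled 26%. anti-dumping (Caledon, 11.1): +17%; total 26% + 17% = 43%. → 43%.
Line D: fertiliser → 11.3; tablet form → 11.3.2; crude → 11.3.2.1. Scheduled 29%. Fenwick agreement on 11.1.1: 11.3.2.1 not covered. → 29%.
Sum: 40% + 9% + 43% + 29% = 121%.

121%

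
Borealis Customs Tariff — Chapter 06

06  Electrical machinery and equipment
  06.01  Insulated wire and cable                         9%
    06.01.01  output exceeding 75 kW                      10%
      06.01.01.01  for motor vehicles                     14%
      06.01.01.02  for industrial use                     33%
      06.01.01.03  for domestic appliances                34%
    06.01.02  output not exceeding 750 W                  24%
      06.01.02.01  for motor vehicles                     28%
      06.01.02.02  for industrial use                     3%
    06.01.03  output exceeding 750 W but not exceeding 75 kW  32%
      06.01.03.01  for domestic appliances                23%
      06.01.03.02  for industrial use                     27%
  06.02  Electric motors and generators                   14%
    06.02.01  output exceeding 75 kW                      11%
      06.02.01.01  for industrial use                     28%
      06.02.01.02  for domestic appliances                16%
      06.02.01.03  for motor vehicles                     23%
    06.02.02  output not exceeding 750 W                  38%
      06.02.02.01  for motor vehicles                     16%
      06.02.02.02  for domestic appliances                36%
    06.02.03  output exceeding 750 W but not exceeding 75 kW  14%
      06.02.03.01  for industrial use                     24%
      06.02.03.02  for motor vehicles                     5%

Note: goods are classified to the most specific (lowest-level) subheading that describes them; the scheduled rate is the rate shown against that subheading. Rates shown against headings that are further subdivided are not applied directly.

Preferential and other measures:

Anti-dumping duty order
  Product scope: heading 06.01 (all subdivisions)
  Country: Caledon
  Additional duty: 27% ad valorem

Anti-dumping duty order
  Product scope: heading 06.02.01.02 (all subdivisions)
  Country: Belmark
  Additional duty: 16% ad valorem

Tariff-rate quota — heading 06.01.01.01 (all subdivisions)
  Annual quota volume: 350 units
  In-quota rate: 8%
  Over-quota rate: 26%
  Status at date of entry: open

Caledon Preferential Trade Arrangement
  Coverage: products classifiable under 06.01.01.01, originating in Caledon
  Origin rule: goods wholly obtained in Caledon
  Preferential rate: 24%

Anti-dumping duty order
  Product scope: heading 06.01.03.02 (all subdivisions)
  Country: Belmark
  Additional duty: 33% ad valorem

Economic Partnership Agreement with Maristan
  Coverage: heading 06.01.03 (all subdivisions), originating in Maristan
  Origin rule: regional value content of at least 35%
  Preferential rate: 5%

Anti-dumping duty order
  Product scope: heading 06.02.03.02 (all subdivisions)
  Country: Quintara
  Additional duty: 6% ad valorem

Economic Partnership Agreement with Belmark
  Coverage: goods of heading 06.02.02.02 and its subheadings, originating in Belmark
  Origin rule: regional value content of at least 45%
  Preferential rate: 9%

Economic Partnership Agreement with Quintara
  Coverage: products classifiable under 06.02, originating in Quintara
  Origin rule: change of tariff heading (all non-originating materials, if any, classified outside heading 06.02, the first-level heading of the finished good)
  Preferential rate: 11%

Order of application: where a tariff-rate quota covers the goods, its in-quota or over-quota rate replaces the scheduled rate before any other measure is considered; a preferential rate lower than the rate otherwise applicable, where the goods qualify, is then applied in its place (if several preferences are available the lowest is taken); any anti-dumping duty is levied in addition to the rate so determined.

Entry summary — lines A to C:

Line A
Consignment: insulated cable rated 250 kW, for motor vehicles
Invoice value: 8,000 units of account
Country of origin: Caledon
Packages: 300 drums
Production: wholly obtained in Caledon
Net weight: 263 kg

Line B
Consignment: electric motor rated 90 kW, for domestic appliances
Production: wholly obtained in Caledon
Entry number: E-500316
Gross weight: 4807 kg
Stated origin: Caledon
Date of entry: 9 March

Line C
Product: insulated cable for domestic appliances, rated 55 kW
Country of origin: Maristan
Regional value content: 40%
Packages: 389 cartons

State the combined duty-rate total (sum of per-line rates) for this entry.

Line A: insulated cable → 06.01; rated 250 kW → 06.01.01; for motor vehicles → 06.01.01.01. Scheduled 14%. quota on 06.01.01.01 open → in-quota 8%; Caledon agreement on 06.01.01.01: wholly obtained → 24% available; preference 24% not lower than 8% → no reduction; anti-dumping (Caledon, 06.01): +27%; total 8% + 27% = 35%. → 35%.
Line B: electric motor → 06.02; rated 90 kW → 06.02.01; for domestic appliances → 06.02.01.02. Scheduled 16%. Caledon agreement on 06.01.01.01: 06.02.01.02 not covered. → 16%.
Line C: insulated cable → 06.01; rated 55 kW → 06.01.03; for domestic appliances → 06.01.03.01. Scheduled 23%. Maristan agreement on 06.01.03: RVC ≥ 35% → 5% available; preferential 5%. → 5%.
Sum: 35% + 16% + 5% = 56%.

56%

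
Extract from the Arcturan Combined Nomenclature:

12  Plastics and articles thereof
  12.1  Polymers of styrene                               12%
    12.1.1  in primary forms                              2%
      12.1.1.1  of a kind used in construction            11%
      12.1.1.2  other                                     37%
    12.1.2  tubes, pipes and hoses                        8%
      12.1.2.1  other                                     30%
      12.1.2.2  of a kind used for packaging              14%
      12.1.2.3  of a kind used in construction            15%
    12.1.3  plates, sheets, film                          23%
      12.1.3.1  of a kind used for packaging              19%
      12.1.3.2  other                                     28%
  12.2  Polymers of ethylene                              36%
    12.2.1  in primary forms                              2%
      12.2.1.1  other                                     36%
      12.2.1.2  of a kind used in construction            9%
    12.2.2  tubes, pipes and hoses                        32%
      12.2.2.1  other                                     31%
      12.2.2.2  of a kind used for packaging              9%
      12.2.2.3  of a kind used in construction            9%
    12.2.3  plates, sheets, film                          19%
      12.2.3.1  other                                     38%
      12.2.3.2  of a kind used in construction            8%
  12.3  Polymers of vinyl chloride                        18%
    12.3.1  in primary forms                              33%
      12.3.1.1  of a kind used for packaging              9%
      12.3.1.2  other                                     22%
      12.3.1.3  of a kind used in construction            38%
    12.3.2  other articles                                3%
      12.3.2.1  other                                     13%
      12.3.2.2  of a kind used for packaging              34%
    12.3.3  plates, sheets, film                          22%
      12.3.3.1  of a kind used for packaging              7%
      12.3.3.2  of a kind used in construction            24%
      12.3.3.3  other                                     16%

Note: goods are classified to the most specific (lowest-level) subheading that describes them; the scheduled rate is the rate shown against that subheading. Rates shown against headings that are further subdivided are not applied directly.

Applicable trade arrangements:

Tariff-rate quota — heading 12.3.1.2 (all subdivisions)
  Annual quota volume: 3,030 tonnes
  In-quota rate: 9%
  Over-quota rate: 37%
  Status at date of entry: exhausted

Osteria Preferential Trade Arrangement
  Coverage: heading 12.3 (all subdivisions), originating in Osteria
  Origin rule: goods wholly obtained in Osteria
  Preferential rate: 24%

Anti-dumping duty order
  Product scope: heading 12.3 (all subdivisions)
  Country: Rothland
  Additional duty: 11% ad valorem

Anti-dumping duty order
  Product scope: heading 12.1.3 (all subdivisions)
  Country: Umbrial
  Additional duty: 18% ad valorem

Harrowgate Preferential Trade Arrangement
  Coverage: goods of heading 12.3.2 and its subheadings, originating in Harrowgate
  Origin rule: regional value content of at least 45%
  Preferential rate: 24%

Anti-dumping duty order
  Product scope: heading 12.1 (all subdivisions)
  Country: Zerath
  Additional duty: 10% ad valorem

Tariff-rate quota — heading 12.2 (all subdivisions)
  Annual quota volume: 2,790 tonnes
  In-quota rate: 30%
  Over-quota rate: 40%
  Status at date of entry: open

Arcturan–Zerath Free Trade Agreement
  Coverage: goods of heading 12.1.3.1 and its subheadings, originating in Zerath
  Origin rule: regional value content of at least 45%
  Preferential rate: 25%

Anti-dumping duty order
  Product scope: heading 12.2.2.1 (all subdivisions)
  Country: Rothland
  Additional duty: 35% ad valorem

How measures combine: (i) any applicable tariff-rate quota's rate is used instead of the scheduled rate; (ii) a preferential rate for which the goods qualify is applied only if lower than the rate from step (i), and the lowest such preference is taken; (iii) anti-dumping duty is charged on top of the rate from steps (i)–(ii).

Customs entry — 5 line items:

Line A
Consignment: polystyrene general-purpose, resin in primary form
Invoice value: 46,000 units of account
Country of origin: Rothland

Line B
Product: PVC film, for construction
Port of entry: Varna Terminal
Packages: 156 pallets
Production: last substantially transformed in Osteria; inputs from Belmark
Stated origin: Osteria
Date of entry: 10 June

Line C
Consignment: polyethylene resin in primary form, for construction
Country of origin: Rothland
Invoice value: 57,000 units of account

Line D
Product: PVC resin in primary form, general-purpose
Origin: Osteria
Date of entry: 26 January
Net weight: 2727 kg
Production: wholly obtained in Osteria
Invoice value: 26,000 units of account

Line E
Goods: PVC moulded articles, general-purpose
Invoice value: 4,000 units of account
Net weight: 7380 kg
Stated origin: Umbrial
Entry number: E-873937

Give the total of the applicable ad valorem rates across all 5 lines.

128%

Line A: polystyrene → 12.1; resin in primary form → 12.1.1; general-purpose → 12.1.1.2. Scheduled 37%. No special measure applies. → 37%.
Line B: PVC → 12.3; film → 12.3.3; for construction → 12.3.3.2. Scheduled 24%. Osteria agreement on 12.3: not wholly obtained. → 24%.
Line C: polyethylene → 12.2; resin in primary form → 12.2.1; for construction → 12.2.1.2. Scheduled 9%. quota on 12.2 open → in-quota 30%. → 30%.
Line D: PVC → 12.3; resin in primary form → 12.3.1; general-purpose → 12.3.1.2. Scheduled 22%. quota on 12.3.1.2 exhausted → over-quota 37%; Osteria agreement on 12.3: wholly obtained → 24% available; preferential 24%. → 24%.
Line E: PVC → 12.3; moulded articles → 12.3.2; general-purpose → 12.3.2.1. Scheduled 13%. No special measure applies. → 13%.
Sum: 37% + 24% + 30% + 24% + 13% = 128%.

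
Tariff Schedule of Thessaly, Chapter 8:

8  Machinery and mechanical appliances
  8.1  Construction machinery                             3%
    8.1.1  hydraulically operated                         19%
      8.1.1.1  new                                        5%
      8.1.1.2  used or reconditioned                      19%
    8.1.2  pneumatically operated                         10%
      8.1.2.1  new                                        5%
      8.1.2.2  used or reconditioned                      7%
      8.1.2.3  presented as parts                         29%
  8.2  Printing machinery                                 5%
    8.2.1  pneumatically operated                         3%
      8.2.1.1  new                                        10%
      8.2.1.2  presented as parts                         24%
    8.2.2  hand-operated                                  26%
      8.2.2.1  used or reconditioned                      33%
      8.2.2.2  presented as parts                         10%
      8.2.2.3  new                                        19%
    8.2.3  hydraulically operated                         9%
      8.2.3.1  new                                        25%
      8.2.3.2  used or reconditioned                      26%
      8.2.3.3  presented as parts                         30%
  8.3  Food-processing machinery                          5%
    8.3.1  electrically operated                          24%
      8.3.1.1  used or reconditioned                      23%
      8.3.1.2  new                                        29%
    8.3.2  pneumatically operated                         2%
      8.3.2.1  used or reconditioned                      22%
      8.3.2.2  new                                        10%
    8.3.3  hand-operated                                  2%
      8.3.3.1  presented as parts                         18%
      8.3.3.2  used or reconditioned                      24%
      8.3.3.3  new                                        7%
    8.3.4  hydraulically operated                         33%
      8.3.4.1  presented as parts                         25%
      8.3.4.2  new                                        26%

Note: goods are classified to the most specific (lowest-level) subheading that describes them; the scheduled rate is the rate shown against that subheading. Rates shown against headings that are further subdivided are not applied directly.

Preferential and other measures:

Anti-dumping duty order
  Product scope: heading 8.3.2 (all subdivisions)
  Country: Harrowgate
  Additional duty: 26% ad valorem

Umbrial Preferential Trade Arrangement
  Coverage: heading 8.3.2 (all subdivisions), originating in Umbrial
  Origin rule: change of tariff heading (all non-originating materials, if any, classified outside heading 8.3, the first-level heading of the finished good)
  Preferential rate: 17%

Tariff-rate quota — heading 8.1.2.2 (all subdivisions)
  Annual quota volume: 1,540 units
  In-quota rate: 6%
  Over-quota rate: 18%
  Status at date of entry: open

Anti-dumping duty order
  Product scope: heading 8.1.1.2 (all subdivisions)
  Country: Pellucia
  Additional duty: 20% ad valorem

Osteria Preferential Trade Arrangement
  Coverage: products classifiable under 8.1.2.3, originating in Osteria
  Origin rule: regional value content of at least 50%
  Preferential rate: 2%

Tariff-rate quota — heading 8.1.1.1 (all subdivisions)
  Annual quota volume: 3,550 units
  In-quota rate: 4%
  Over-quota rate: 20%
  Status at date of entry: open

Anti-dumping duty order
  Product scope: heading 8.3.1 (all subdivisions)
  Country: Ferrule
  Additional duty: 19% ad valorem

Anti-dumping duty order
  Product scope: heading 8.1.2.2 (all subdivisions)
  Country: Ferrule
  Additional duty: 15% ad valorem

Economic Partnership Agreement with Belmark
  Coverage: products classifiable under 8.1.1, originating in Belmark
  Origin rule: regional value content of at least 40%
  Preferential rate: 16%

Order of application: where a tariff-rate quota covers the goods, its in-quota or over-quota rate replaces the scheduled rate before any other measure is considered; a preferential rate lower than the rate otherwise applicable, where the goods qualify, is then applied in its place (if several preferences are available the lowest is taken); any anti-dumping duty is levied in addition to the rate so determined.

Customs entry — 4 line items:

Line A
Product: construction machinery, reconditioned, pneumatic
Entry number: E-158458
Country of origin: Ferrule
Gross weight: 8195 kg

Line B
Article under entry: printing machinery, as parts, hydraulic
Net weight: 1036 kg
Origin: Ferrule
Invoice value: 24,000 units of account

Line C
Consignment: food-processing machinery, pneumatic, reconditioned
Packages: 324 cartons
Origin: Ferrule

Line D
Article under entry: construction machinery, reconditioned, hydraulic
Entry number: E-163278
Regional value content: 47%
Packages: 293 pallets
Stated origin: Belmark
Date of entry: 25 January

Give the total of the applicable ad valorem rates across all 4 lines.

Line A: construction → 8.1; pneumatic → 8.1.2; reconditioned → 8.1.2.2. Scheduled 7%. quota on 8.1.2.2 open → in-quota 6%; anti-dumping (Ferrule, 8.1.2.2): +15%; total 6% + 15% = 21%. → 21%.
Line B: printing → 8.2; hydraulic → 8.2.3; as parts → 8.2.3.3. Scheduled 30%. No special measure applies. → 30%.
Line C: food-processing → 8.3; pneumatic → 8.3.2; reconditioned → 8.3.2.1. Scheduled 22%. No special measure applies. → 22%.
Line D: construction → 8.1; hydraulic → 8.1.1; reconditioned → 8.1.1.2. Scheduled 19%. Belmark agreement on 8.1.1: RVC ≥ 40% → 16% available; preferential 16%. → 16%.
Sum: 21% + 30% + 22% + 16% = 89%.

89%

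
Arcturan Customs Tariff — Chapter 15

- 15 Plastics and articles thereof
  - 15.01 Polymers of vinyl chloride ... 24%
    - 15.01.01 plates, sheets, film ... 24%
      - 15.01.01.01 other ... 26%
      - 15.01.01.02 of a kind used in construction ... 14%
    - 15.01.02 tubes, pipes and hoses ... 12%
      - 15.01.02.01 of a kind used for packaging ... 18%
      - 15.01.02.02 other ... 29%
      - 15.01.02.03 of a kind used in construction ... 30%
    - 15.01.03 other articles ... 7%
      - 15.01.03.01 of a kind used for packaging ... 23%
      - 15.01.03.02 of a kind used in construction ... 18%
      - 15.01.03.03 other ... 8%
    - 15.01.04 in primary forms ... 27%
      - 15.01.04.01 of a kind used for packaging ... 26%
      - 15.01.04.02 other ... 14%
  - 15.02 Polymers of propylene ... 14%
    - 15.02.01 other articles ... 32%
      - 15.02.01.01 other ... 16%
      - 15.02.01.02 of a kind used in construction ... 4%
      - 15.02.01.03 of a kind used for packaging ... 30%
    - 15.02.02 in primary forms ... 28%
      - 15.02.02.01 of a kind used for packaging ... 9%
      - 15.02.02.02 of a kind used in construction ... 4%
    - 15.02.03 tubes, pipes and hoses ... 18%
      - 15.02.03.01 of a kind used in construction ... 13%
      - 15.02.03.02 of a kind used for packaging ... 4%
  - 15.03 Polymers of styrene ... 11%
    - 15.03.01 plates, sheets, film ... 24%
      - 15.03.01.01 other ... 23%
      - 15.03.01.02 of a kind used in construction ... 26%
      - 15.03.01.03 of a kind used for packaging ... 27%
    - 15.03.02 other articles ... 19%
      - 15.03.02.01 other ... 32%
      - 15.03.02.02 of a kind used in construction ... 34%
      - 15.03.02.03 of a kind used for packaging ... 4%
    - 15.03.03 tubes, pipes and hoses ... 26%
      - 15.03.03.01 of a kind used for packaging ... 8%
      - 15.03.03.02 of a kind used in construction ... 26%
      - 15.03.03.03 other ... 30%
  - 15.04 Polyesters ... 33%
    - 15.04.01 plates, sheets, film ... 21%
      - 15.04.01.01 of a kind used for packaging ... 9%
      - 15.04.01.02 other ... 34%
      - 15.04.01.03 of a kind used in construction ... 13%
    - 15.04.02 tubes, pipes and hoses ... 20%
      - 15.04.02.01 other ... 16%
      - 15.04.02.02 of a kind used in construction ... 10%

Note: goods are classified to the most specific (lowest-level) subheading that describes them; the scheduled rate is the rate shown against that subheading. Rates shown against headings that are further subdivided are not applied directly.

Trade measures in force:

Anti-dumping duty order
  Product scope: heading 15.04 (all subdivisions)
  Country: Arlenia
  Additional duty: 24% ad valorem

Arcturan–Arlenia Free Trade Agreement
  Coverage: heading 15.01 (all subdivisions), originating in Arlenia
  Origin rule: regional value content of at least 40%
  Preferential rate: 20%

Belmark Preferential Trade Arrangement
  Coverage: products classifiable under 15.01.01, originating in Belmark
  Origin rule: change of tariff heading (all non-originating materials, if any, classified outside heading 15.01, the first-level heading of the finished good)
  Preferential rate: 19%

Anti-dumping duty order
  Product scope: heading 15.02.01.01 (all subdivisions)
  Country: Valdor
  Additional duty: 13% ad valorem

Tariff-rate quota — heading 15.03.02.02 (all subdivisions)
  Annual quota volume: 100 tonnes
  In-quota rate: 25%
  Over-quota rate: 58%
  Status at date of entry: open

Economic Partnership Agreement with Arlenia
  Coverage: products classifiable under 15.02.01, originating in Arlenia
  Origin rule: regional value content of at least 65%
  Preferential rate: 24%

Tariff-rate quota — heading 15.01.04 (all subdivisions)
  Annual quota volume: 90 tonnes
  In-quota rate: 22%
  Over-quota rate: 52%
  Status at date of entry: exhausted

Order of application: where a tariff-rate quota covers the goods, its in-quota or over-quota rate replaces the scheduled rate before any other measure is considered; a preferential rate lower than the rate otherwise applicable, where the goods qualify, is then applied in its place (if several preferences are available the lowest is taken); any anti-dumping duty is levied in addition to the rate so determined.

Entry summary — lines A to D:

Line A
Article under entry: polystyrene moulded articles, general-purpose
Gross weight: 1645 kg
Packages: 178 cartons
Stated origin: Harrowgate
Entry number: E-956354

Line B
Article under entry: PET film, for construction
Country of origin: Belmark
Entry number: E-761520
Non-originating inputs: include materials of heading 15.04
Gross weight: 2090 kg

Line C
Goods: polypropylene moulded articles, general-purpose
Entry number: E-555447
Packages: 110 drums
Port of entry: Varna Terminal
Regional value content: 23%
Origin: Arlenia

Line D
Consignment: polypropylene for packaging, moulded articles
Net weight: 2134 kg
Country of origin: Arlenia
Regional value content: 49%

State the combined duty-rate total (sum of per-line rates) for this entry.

Line A: polystyrene → 15.03; moulded articles → 15.03.02; general-purpose → 15.03.02.01. Scheduled 32%. No special measure applies. → 32%.
Line B: PET → 15.04; film → 15.04.01; for construction → 15.04.01.03. Scheduled 13%. Belmark agreement on 15.01.01: 15.04.01.03 not covered. → 13%.
Line C: polypropylene → 15.02; moulded articles → 15.02.01; general-purpose → 15.02.01.01. Scheduled 16%. Arlenia agreement on 15.01: 15.02.01.01 not covered; Arlenia agreement on 15.02.01: RVC < 65%. → 16%.
Line D: polypropylene → 15.02; moulded articles → 15.02.01; for packaging → 15.02.01.03. Scheduled 30%. Arlenia agreement on 15.01: 15.02.01.03 not covered; Arlenia agreement on 15.02.01: RVC < 65%. → 30%.
Sum: 32% + 13% + 16% + 30% = 91%.

91%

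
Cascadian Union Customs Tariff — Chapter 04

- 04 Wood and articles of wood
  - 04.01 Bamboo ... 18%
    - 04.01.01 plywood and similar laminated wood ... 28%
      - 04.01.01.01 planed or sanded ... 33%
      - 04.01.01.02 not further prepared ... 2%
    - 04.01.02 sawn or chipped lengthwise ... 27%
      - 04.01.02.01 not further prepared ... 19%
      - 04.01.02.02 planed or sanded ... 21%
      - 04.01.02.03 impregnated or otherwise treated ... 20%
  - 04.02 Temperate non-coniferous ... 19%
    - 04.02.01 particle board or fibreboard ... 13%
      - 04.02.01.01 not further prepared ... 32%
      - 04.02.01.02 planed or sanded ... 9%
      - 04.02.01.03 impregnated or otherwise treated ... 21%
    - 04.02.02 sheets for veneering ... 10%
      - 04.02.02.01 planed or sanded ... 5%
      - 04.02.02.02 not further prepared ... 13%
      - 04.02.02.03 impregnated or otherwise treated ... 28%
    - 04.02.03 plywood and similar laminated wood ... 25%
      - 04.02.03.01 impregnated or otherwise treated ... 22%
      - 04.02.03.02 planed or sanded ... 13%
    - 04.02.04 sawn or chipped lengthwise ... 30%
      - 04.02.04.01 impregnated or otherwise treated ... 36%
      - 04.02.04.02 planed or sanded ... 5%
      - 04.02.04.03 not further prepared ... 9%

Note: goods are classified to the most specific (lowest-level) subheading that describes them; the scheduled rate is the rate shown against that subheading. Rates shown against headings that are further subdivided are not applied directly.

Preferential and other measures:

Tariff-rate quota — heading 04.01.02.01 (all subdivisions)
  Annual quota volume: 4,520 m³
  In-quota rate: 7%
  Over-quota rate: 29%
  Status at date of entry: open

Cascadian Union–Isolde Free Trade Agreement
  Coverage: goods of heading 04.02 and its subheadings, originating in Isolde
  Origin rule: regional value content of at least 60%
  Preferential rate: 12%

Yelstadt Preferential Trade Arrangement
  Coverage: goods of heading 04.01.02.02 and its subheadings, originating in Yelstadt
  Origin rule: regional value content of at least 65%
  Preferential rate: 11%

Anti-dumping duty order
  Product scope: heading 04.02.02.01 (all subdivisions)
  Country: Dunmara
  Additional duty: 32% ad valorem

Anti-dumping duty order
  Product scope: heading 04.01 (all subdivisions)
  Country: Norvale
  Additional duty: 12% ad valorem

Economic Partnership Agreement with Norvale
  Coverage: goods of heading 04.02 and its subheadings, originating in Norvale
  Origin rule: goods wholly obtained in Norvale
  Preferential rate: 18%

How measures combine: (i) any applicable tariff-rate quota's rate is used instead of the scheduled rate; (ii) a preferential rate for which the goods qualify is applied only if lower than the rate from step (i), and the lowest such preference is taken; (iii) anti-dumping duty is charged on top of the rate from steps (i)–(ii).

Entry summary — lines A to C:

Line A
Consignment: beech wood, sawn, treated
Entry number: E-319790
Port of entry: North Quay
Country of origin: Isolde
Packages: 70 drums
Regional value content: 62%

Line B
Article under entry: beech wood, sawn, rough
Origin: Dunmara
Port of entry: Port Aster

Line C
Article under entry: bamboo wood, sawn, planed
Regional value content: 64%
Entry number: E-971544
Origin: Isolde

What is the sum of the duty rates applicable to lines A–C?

42%

Line A: beech → 04.02; sawn → 04.02.04; treated → 04.02.04.01. Scheduled 36%. Isolde agreement on 04.02: RVC ≥ 60% → 12% available; preferential 12%. → 12%.
Line B: beech → 04.02; sawn → 04.02.04; rough → 04.02.04.03. Scheduled 9%. No special measure applies. → 9%.
Line C: bamboo → 04.01; sawn → 04.01.02; planed → 04.01.02.02. Scheduled 21%. Isolde agreement on 04.02: 04.01.02.02 not covered. → 21%.
Sum: 12% + 9% + 21% = 42%.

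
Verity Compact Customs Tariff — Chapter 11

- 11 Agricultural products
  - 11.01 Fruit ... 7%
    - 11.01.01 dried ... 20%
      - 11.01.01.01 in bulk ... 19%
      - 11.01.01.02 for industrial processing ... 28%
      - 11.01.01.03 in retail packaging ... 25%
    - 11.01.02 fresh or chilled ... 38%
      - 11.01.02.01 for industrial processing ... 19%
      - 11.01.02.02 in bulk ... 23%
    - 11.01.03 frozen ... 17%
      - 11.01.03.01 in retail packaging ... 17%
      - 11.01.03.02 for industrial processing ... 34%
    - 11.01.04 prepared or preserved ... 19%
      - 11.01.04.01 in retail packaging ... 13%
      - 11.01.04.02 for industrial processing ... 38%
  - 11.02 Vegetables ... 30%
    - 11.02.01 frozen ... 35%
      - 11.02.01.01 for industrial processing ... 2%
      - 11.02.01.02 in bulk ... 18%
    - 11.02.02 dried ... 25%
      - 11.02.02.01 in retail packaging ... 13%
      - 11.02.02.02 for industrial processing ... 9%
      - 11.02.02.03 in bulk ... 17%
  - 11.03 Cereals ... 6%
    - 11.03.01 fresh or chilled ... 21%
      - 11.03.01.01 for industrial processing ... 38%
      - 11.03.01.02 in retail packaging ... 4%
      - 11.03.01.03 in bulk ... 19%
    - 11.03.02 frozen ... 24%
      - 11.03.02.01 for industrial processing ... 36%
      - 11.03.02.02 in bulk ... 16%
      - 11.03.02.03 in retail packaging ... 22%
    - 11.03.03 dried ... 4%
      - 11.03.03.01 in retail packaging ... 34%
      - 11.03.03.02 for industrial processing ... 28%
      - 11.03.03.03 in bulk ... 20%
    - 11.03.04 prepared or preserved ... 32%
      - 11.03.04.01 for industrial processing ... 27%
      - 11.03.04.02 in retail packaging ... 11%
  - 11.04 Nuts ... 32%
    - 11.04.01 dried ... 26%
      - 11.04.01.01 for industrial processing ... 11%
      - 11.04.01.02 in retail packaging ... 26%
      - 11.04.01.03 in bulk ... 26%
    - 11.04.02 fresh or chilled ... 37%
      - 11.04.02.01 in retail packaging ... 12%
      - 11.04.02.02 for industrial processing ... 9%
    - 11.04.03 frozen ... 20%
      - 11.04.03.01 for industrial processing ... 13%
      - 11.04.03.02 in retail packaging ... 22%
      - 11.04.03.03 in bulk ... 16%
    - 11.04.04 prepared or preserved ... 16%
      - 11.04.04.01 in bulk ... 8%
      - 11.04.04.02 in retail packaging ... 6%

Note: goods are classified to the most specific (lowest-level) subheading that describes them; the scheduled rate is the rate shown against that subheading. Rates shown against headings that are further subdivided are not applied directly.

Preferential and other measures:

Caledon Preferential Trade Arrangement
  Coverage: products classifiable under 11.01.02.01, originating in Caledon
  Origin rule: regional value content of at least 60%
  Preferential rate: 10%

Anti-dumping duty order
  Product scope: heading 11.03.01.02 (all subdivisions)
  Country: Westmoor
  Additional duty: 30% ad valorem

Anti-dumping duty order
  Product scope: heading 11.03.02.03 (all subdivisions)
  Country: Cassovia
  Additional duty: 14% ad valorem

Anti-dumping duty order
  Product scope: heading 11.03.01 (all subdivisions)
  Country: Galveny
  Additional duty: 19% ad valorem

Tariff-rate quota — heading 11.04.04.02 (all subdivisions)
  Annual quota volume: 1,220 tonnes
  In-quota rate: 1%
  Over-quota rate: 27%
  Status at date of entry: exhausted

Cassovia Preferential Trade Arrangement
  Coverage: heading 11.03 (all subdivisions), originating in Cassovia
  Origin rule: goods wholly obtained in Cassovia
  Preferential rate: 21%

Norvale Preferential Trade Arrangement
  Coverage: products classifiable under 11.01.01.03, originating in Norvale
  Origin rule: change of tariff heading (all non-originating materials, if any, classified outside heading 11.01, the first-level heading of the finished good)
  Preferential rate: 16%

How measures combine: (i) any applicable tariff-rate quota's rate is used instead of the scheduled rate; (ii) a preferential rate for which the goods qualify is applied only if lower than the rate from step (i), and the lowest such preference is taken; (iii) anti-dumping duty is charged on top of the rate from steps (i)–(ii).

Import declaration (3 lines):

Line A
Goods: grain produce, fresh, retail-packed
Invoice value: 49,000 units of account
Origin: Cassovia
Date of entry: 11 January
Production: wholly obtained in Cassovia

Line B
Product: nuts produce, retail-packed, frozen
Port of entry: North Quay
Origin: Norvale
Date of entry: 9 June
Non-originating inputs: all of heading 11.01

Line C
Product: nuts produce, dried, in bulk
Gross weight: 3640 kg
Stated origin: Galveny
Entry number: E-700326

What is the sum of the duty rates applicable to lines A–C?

Line A: grain → 11.03; fresh → 11.03.01; retail-packed → 11.03.01.02. Scheduled 4%. Cassovia agreement on 11.03: wholly obtained → 21% available; preference 21% not lower than 4% → no reduction. → 4%.
Line B: nuts → 11.04; frozen → 11.04.03; retail-packed → 11.04.03.02. Scheduled 22%. Norvale agreement on 11.01.01.03: 11.04.03.02 not covered. → 22%.
Line C: nuts → 11.04; dried → 11.04.01; in bulk → 11.04.01.03. Scheduled 26%. No special measure applies. → 26%.
Sum: 4% + 22% + 26% = 52%.

52%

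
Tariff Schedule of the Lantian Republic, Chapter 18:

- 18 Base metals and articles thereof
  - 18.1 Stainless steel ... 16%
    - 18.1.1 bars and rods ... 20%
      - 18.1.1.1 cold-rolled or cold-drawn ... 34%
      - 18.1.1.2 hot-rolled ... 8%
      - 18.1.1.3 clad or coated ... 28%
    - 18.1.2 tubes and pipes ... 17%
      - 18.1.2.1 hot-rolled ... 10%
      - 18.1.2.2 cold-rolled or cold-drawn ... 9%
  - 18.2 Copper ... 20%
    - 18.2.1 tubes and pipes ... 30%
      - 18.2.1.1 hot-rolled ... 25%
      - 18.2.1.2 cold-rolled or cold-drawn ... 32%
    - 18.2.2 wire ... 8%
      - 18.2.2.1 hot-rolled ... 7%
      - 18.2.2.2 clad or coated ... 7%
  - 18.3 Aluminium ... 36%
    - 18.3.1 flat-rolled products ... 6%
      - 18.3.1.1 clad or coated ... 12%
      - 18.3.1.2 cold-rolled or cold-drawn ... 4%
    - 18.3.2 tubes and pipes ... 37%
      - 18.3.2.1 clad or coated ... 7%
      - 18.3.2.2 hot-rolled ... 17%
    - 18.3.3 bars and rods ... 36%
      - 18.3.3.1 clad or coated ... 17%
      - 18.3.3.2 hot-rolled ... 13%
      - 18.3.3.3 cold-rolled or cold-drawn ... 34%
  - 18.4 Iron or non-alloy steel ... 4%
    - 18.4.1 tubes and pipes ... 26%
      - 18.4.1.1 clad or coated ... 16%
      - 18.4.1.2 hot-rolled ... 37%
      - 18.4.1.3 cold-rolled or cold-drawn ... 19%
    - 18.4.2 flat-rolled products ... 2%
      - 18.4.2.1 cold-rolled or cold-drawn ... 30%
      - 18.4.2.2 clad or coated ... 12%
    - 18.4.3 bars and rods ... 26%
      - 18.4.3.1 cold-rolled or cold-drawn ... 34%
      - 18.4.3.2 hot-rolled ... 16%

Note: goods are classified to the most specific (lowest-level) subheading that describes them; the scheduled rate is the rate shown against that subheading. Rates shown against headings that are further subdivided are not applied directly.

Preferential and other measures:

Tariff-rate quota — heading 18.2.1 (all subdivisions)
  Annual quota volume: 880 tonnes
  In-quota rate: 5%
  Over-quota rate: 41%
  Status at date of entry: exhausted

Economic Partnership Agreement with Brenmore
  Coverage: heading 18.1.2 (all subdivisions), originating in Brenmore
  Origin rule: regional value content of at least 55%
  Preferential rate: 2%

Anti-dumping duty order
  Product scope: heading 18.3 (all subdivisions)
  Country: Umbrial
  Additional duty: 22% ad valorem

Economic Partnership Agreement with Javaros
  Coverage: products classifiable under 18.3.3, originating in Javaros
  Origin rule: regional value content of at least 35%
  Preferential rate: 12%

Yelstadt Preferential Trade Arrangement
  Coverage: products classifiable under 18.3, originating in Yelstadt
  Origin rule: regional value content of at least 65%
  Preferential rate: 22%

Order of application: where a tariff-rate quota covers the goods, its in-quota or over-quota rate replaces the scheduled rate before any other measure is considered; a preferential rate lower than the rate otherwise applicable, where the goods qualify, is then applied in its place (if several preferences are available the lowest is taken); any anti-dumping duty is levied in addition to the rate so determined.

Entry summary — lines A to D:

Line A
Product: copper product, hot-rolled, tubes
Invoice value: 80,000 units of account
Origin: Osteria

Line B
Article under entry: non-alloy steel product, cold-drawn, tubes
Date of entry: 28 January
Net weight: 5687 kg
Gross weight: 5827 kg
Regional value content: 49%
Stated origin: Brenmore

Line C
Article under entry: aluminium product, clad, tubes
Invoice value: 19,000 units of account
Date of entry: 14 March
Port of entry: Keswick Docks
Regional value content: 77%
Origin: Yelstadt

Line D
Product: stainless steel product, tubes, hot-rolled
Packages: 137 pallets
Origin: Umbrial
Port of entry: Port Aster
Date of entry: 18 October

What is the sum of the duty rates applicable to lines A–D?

77%

Line A: copper → 18.2; tubes → 18.2.1; hot-rolled → 18.2.1.1. Scheduled 25%. quota on 18.2.1 exhausted → over-quota 41%. → 41%.
Line B: non-alloy steel → 18.4; tubes → 18.4.1; cold-drawn → 18.4.1.3. Scheduled 19%. Brenmore agreement on 18.1.2: 18.4.1.3 not covered. → 19%.
Line C: aluminium → 18.3; tubes → 18.3.2; clad → 18.3.2.1. Scheduled 7%. Yelstadt agreement on 18.3: RVC ≥ 65% → 22% available; preference 22% not lower than 7% → no reduction. → 7%.
Line D: stainless steel → 18.1; tubes → 18.1.2; hot-rolled → 18.1.2.1. Scheduled 10%. No special measure applies. → 10%.
Sum: 41% + 19% + 7% + 10% = 77%.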